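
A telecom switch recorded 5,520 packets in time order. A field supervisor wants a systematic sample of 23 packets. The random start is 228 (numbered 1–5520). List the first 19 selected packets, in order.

228, 468, 708, 948, 1188, 1428, 1668, 1908, 2148, 2388, 2628, 2868, 3108, 3348, 3588, 3828, 4068, 4308, 4548

k = N/n = 5520/23 = 240
packet 1: 228
packet 2: 228 + 240 = 468
packet 3: 468 + 240 = 708
packet 4: 708 + 240 = 948
packet 5: 948 + 240 = 1188
packet 6: 1188 + 240 = 1428
packet 7: 1428 + 240 = 1668
packet 8: 1668 + 240 = 1908
packet 9: 1908 + 240 = 2148
packet 10: 2148 + 240 = 2388
packet 11: 2388 + 240 = 2628
packet 12: 2628 + 240 = 2868
packet 13: 2868 + 240 = 3108
packet 14: 3108 + 240 = 3348
packet 15: 3348 + 240 = 3588
packet 16: 3588 + 240 = 3828
packet 17: 3828 + 240 = 4068
packet 18: 4068 + 240 = 4308
packet 19: 4308 + 240 = 4548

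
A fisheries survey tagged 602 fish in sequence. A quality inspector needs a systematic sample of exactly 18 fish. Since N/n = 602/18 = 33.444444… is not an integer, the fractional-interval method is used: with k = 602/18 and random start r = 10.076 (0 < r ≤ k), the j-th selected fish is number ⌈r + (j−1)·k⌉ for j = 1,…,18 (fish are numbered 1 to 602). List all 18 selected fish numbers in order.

j=1: r + 0k = 10.076 → ⌈·⌉ = 11
j=2: r + 1k = 43.520444… → ⌈·⌉ = 44
j=3: r + 2k = 76.964888… → ⌈·⌉ = 77
j=4: r + 3k = 110.409333… → ⌈·⌉ = 111
j=5: r + 4k = 143.853777… → ⌈·⌉ = 144
j=6: r + 5k = 177.298222… → ⌈·⌉ = 178
j=7: r + 6k = 210.742666… → ⌈·⌉ = 211
j=8: r + 7k = 244.187111… → ⌈·⌉ = 245
j=9: r + 8k = 277.631555… → ⌈·⌉ = 278
j=10: r + 9k = 311.076 → ⌈·⌉ = 312
j=11: r + 10k = 344.520444… → ⌈·⌉ = 345
j=12: r + 11k = 377.964888… → ⌈·⌉ = 378
j=13: r + 12k = 411.409333… → ⌈·⌉ = 412
j=14: r + 13k = 444.853777… → ⌈·⌉ = 445
j=15: r + 14k = 478.298222… → ⌈·⌉ = 479
j=16: r + 15k = 511.742666… → ⌈·⌉ = 512
j=17: r + 16k = 545.187111… → ⌈·⌉ = 546
j=18: r + 17k = 578.631555… → ⌈·⌉ = 579

11, 44, 77, 111, 144, 178, 211, 245, 278, 312, 345, 378, 412, 445, 479, 512, 546, 579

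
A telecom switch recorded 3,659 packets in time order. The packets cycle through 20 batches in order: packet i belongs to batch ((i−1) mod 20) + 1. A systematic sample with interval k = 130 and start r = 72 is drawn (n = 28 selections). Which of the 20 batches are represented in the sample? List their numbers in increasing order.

Consecutive selections differ by k = 130, so their batch numbers differ by 130 mod 20 = 10.
gcd(130, 20) = 10, so the sample visits 20/10 = 2 distinct residues mod 20.
Start 72 is batch 12; the batches hit are 2, 12.

2, 12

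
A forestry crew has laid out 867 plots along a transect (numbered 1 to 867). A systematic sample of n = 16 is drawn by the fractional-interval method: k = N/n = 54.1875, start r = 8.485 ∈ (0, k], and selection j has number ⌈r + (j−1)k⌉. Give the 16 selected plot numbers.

j=1: r + 0k = 8.485 → ⌈·⌉ = 9
j=2: r + 1k = 62.6725 → ⌈·⌉ = 63
j=3: r + 2k = 116.86 → ⌈·⌉ = 117
j=4: r + 3k = 171.0475 → ⌈·⌉ = 172
j=5: r + 4k = 225.235 → ⌈·⌉ = 226
j=6: r + 5k = 279.4225 → ⌈·⌉ = 280
j=7: r + 6k = 333.61 → ⌈·⌉ = 334
j=8: r + 7k = 387.7975 → ⌈·⌉ = 388
j=9: r + 8k = 441.985 → ⌈·⌉ = 442
j=10: r + 9k = 496.1725 → ⌈·⌉ = 497
j=11: r + 10k = 550.36 → ⌈·⌉ = 551
j=12: r + 11k = 604.5475 → ⌈·⌉ = 605
j=13: r + 12k = 658.735 → ⌈·⌉ = 659
j=14: r + 13k = 712.9225 → ⌈·⌉ = 713
j=15: r + 14k = 767.11 → ⌈·⌉ = 768
j=16: r + 15k = 821.2975 → ⌈·⌉ = 822

9, 63, 117, 172, 226, 280, 334, 388, 442, 497, 551, 605, 659, 713, 768, 822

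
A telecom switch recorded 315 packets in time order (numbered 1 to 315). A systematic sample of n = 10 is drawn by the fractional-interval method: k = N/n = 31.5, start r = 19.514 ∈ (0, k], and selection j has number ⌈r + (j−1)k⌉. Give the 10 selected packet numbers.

20, 52, 83, 115, 146, 178, 209, 241, 272, 304

j=1: r + 0k = 19.514 → ⌈·⌉ = 20
j=2: r + 1k = 51.014 → ⌈·⌉ = 52
j=3: r + 2k = 82.514 → ⌈·⌉ = 83
j=4: r + 3k = 114.014 → ⌈·⌉ = 115
j=5: r + 4k = 145.514 → ⌈·⌉ = 146
j=6: r + 5k = 177.014 → ⌈·⌉ = 178
j=7: r + 6k = 208.514 → ⌈·⌉ = 209
j=8: r + 7k = 240.014 → ⌈·⌉ = 241
j=9: r + 8k = 271.514 → ⌈·⌉ = 272
j=10: r + 9k = 303.014 → ⌈·⌉ = 304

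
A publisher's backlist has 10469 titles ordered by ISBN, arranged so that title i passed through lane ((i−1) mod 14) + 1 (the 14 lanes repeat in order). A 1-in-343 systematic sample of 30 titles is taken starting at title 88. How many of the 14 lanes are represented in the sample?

Consecutive selections differ by k = 343, so their lane numbers differ by 343 mod 14 = 7.
gcd(343, 14) = 7, so the sample visits 14/7 = 2 distinct residues mod 14.
Start 88 is lane 4; the lanes hit are 4, 11.

2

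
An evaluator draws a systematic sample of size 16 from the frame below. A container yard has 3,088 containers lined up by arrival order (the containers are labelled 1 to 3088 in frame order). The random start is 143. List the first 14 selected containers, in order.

143, 336, 529, 722, 915, 1108, 1301, 1494, 1687, 1880, 2073, 2266, 2459, 2652

k = N/n = 3088/16 = 193
container 1: 143
container 2: 143 + 193 = 336
container 3: 336 + 193 = 529
container 4: 529 + 193 = 722
container 5: 722 + 193 = 915
container 6: 915 + 193 = 1108
container 7: 1108 + 193 = 1301
container 8: 1301 + 193 = 1494
container 9: 1494 + 193 = 1687
container 10: 1687 + 193 = 1880
container 11: 1880 + 193 = 2073
container 12: 2073 + 193 = 2266
container 13: 2266 + 193 = 2459
container 14: 2459 + 193 = 2652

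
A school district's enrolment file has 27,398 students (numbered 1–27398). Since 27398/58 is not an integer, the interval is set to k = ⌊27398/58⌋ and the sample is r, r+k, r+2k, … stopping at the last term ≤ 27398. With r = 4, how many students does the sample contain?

k = ⌊27398/58⌋ = 472
Achieved size = ⌊(27398 − 4)/472⌋ + 1 = ⌊27394/472⌋ + 1 = 58 + 1 = 59
(last selection: 4 + 58×472 = 27380 ≤ 27398; next would be 27852 > 27398)

59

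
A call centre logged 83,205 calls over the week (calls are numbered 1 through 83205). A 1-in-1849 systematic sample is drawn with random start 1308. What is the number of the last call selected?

82664

k = 1849
45th selection = r + (45−1)·k = 1308 + 44×1849 = 1308 + 81356 = 82664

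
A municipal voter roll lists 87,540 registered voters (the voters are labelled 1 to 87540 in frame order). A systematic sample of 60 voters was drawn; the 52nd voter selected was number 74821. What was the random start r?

412

k = 87540/60 = 1459
r = 74821 − (52−1)×1459 = 74821 − 74409 = 412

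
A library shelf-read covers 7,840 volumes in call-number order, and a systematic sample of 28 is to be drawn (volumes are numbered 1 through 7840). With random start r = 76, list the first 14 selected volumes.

k = N/n = 7840/28 = 280
volume 1: 76
volume 2: 76 + 280 = 356
volume 3: 356 + 280 = 636
volume 4: 636 + 280 = 916
volume 5: 916 + 280 = 1196
volume 6: 1196 + 280 = 1476
volume 7: 1476 + 280 = 1756
volume 8: 1756 + 280 = 2036
volume 9: 2036 + 280 = 2316
volume 10: 2316 + 280 = 2596
volume 11: 2596 + 280 = 2876
volume 12: 2876 + 280 = 3156
volume 13: 3156 + 280 = 3436
volume 14: 3436 + 280 = 3716

76, 356, 636, 916, 1196, 1476, 1756, 2036, 2316, 2596, 2876, 3156, 3436, 3716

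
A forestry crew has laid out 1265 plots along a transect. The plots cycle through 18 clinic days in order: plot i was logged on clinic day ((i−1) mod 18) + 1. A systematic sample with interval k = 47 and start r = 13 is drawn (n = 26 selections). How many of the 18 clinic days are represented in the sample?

18

Consecutive selections differ by k = 47, so their clinic day numbers differ by 47 mod 18 = 11.
gcd(47, 18) = 1, so the sample visits 18/1 = 18 distinct residues mod 18.
Start 13 is clinic day 13; the clinic days hit are 1, 2, 3, 4, 5, 6, 7, 8, 9, 10, 11, 12, 13, 14, 15, 16, 17, 18.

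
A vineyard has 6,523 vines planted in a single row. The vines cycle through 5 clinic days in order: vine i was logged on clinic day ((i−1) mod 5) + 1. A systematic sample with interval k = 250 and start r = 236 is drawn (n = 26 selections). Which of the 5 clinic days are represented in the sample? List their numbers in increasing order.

Consecutive selections differ by k = 250, so their clinic day numbers differ by 250 mod 5 = 0.
gcd(250, 5) = 5, so the sample visits 5/5 = 1 distinct residues mod 5.
Start 236 is clinic day 1; the clinic days hit are 1.

1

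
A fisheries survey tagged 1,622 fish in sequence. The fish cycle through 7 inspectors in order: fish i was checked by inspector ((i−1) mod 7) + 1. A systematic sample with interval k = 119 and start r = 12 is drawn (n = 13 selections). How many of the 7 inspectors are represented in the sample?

1

Consecutive selections differ by k = 119, so their inspector numbers differ by 119 mod 7 = 0.
gcd(119, 7) = 7, so the sample visits 7/7 = 1 distinct residues mod 7.
Start 12 is inspector 5; the inspectors hit are 5.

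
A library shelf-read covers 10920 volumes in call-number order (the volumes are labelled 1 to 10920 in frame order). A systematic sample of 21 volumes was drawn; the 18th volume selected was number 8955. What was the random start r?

115

k = 10920/21 = 520
r = 8955 − (18−1)×520 = 8955 − 8840 = 115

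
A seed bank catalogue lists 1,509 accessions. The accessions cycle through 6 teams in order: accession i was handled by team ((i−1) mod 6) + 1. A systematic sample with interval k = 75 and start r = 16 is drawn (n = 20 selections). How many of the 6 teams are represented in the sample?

2

Consecutive selections differ by k = 75, so their team numbers differ by 75 mod 6 = 3.
gcd(75, 6) = 3, so the sample visits 6/3 = 2 distinct residues mod 6.
Start 16 is team 4; the teams hit are 1, 4.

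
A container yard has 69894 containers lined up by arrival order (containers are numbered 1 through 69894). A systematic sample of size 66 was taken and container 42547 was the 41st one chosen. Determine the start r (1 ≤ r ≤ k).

k = 69894/66 = 1059
r = 42547 − (41−1)×1059 = 42547 − 42360 = 187

187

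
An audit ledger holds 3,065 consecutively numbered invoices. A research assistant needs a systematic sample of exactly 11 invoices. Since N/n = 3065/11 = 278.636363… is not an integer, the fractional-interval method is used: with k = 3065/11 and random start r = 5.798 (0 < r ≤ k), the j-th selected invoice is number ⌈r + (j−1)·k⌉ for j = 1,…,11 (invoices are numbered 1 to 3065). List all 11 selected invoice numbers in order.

6, 285, 564, 842, 1121, 1399, 1678, 1957, 2235, 2514, 2793

j=1: r + 0k = 5.798 → ⌈·⌉ = 6
j=2: r + 1k = 284.434363… → ⌈·⌉ = 285
j=3: r + 2k = 563.070727… → ⌈·⌉ = 564
j=4: r + 3k = 841.707090… → ⌈·⌉ = 842
j=5: r + 4k = 1120.343454… → ⌈·⌉ = 1121
j=6: r + 5k = 1398.979818… → ⌈·⌉ = 1399
j=7: r + 6k = 1677.616181… → ⌈·⌉ = 1678
j=8: r + 7k = 1956.252545… → ⌈·⌉ = 1957
j=9: r + 8k = 2234.888909… → ⌈·⌉ = 2235
j=10: r + 9k = 2513.525272… → ⌈·⌉ = 2514
j=11: r + 10k = 2792.161636… → ⌈·⌉ = 2793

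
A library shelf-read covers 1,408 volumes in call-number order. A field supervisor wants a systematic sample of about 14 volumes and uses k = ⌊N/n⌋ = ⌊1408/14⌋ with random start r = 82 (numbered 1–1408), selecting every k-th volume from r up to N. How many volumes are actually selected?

14

k = ⌊1408/14⌋ = 100
Achieved size = ⌊(1408 − 82)/100⌋ + 1 = ⌊1326/100⌋ + 1 = 13 + 1 = 14
(last selection: 82 + 13×100 = 1382 ≤ 1408; next would be 1482 > 1408)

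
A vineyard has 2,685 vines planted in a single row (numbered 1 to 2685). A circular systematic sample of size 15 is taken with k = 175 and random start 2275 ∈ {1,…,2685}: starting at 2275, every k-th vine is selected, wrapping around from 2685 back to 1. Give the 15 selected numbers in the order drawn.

2275, 2450, 2625, 115, 290, 465, 640, 815, 990, 1165, 1340, 1515, 1690, 1865, 2040

Selection 1: 2275
Selection 2: 2275 + 175 = 2450
Selection 3: 2450 + 175 = 2625
Selection 4: 2625 + 175 = 2800 → 2800 − 2685 = 115
Selection 5: 115 + 175 = 290
Selection 6: 290 + 175 = 465
Selection 7: 465 + 175 = 640
Selection 8: 640 + 175 = 815
Selection 9: 815 + 175 = 990
Selection 10: 990 + 175 = 1165
Selection 11: 1165 + 175 = 1340
Selection 12: 1340 + 175 = 1515
Selection 13: 1515 + 175 = 1690
Selection 14: 1690 + 175 = 1865
Selection 15: 1865 + 175 = 2040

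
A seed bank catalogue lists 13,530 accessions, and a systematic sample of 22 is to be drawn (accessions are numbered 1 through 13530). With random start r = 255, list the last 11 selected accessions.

k = N/n = 13530/22 = 615
12th selection = 255 + 11×615 = 7020
13th: 7020 + 615 = 7635
14th: 7635 + 615 = 8250
15th: 8250 + 615 = 8865
16th: 8865 + 615 = 9480
17th: 9480 + 615 = 10095
18th: 10095 + 615 = 10710
19th: 10710 + 615 = 11325
20th: 11325 + 615 = 11940
21st: 11940 + 615 = 12555
22nd: 12555 + 615 = 13170

7020, 7635, 8250, 8865, 9480, 10095, 10710, 11325, 11940, 12555, 13170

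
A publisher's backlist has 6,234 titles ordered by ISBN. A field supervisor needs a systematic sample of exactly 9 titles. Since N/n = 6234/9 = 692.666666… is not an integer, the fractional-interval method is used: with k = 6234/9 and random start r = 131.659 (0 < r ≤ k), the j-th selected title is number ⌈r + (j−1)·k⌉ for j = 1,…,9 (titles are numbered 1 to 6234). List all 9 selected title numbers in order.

j=1: r + 0k = 131.659 → ⌈·⌉ = 132
j=2: r + 1k = 824.325666… → ⌈·⌉ = 825
j=3: r + 2k = 1516.992333… → ⌈·⌉ = 1517
j=4: r + 3k = 2209.659 → ⌈·⌉ = 2210
j=5: r + 4k = 2902.325666… → ⌈·⌉ = 2903
j=6: r + 5k = 3594.992333… → ⌈·⌉ = 3595
j=7: r + 6k = 4287.659 → ⌈·⌉ = 4288
j=8: r + 7k = 4980.325666… → ⌈·⌉ = 4981
j=9: r + 8k = 5672.992333… → ⌈·⌉ = 5673

132, 825, 1517, 2210, 2903, 3595, 4288, 4981, 5673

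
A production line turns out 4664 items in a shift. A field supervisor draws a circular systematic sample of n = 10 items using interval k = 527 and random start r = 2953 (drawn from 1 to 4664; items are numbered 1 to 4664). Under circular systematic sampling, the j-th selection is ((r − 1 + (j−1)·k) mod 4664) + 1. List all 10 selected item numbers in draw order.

Selection 1: 2953
Selection 2: 2953 + 527 = 3480
Selection 3: 3480 + 527 = 4007
Selection 4: 4007 + 527 = 4534
Selection 5: 4534 + 527 = 5061 → 5061 − 4664 = 397
Selection 6: 397 + 527 = 924
Selection 7: 924 + 527 = 1451
Selection 8: 1451 + 527 = 1978
Selection 9: 1978 + 527 = 2505
Selection 10: 2505 + 527 = 3032

2953, 3480, 4007, 4534, 397, 924, 1451, 1978, 2505, 3032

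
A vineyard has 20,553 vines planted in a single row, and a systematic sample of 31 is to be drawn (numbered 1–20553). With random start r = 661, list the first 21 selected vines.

661, 1324, 1987, 2650, 3313, 3976, 4639, 5302, 5965, 6628, 7291, 7954, 8617, 9280, 9943, 10606, 11269, 11932, 12595, 13258, 13921

k = N/n = 20553/31 = 663
vine 1: 661
vine 2: 661 + 663 = 1324
vine 3: 1324 + 663 = 1987
vine 4: 1987 + 663 = 2650
vine 5: 2650 + 663 = 3313
vine 6: 3313 + 663 = 3976
vine 7: 3976 + 663 = 4639
vine 8: 4639 + 663 = 5302
vine 9: 5302 + 663 = 5965
vine 10: 5965 + 663 = 6628
vine 11: 6628 + 663 = 7291
vine 12: 7291 + 663 = 7954
vine 13: 7954 + 663 = 8617
vine 14: 8617 + 663 = 9280
vine 15: 9280 + 663 = 9943
vine 16: 9943 + 663 = 10606
vine 17: 10606 + 663 = 11269
vine 18: 11269 + 663 = 11932
vine 19: 11932 + 663 = 12595
vine 20: 12595 + 663 = 13258
vine 21: 13258 + 663 = 13921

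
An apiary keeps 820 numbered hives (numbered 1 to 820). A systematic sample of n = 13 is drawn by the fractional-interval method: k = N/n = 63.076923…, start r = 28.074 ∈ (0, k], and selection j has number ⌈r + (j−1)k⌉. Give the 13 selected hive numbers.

j=1: r + 0k = 28.074 → ⌈·⌉ = 29
j=2: r + 1k = 91.150923… → ⌈·⌉ = 92
j=3: r + 2k = 154.227846… → ⌈·⌉ = 155
j=4: r + 3k = 217.304769… → ⌈·⌉ = 218
j=5: r + 4k = 280.381692… → ⌈·⌉ = 281
j=6: r + 5k = 343.458615… → ⌈·⌉ = 344
j=7: r + 6k = 406.535538… → ⌈·⌉ = 407
j=8: r + 7k = 469.612461… → ⌈·⌉ = 470
j=9: r + 8k = 532.689384… → ⌈·⌉ = 533
j=10: r + 9k = 595.766307… → ⌈·⌉ = 596
j=11: r + 10k = 658.843230… → ⌈·⌉ = 659
j=12: r + 11k = 721.920153… → ⌈·⌉ = 722
j=13: r + 12k = 784.997076… → ⌈·⌉ = 785

29, 92, 155, 218, 281, 344, 407, 470, 533, 596, 659, 722, 785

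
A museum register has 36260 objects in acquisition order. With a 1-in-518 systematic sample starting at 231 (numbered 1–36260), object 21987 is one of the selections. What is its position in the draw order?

43

k = 518
position = (21987 − 231)/518 + 1 = 21756/518 + 1 = 42 + 1 = 43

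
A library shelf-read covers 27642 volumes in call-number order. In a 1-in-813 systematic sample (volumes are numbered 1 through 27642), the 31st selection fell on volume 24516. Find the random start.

k = 813
r = 24516 − (31−1)×813 = 24516 − 24390 = 126

126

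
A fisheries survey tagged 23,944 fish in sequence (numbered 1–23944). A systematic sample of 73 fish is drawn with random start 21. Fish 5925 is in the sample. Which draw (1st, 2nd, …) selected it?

19

k = 23944/73 = 328
position = (5925 − 21)/328 + 1 = 5904/328 + 1 = 18 + 1 = 19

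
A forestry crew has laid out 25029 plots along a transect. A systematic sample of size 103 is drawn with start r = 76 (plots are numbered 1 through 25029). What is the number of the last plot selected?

k = 25029/103 = 243
103rd selection = r + (103−1)·k = 76 + 102×243 = 76 + 24786 = 24862

24862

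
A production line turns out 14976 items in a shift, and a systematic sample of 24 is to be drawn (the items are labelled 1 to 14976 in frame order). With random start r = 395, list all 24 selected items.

395, 1019, 1643, 2267, 2891, 3515, 4139, 4763, 5387, 6011, 6635, 7259, 7883, 8507, 9131, 9755, 10379, 11003, 11627, 12251, 12875, 13499, 14123, 14747

k = N/n = 14976/24 = 624
item 1: 395
item 2: 395 + 624 = 1019
item 3: 1019 + 624 = 1643
item 4: 1643 + 624 = 2267
item 5: 2267 + 624 = 2891
item 6: 2891 + 624 = 3515
item 7: 3515 + 624 = 4139
item 8: 4139 + 624 = 4763
item 9: 4763 + 624 = 5387
item 10: 5387 + 624 = 6011
item 11: 6011 + 624 = 6635
item 12: 6635 + 624 = 7259
item 13: 7259 + 624 = 7883
item 14: 7883 + 624 = 8507
item 15: 8507 + 624 = 9131
item 16: 9131 + 624 = 9755
item 17: 9755 + 624 = 10379
item 18: 10379 + 624 = 11003
item 19: 11003 + 624 = 11627
item 20: 11627 + 624 = 12251
item 21: 12251 + 624 = 12875
item 22: 12875 + 624 = 13499
item 23: 13499 + 624 = 14123
item 24: 14123 + 624 = 14747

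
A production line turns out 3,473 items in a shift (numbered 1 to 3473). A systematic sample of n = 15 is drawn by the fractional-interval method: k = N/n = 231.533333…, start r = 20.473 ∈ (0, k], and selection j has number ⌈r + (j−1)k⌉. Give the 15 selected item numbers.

21, 253, 484, 716, 947, 1179, 1410, 1642, 1873, 2105, 2336, 2568, 2799, 3031, 3262

j=1: r + 0k = 20.473 → ⌈·⌉ = 21
j=2: r + 1k = 252.006333… → ⌈·⌉ = 253
j=3: r + 2k = 483.539666… → ⌈·⌉ = 484
j=4: r + 3k = 715.073 → ⌈·⌉ = 716
j=5: r + 4k = 946.606333… → ⌈·⌉ = 947
j=6: r + 5k = 1178.139666… → ⌈·⌉ = 1179
j=7: r + 6k = 1409.673 → ⌈·⌉ = 1410
j=8: r + 7k = 1641.206333… → ⌈·⌉ = 1642
j=9: r + 8k = 1872.739666… → ⌈·⌉ = 1873
j=10: r + 9k = 2104.273 → ⌈·⌉ = 2105
j=11: r + 10k = 2335.806333… → ⌈·⌉ = 2336
j=12: r + 11k = 2567.339666… → ⌈·⌉ = 2568
j=13: r + 12k = 2798.873 → ⌈·⌉ = 2799
j=14: r + 13k = 3030.406333… → ⌈·⌉ = 3031
j=15: r + 14k = 3261.939666… → ⌈·⌉ = 3262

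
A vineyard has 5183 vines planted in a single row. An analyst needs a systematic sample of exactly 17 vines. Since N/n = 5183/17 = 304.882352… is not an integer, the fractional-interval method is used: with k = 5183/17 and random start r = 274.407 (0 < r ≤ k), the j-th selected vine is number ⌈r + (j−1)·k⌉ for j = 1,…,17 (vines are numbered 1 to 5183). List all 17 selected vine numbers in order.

j=1: r + 0k = 274.407 → ⌈·⌉ = 275
j=2: r + 1k = 579.289352… → ⌈·⌉ = 580
j=3: r + 2k = 884.171705… → ⌈·⌉ = 885
j=4: r + 3k = 1189.054058… → ⌈·⌉ = 1190
j=5: r + 4k = 1493.936411… → ⌈·⌉ = 1494
j=6: r + 5k = 1798.818764… → ⌈·⌉ = 1799
j=7: r + 6k = 2103.701117… → ⌈·⌉ = 2104
j=8: r + 7k = 2408.583470… → ⌈·⌉ = 2409
j=9: r + 8k = 2713.465823… → ⌈·⌉ = 2714
j=10: r + 9k = 3018.348176… → ⌈·⌉ = 3019
j=11: r + 10k = 3323.230529… → ⌈·⌉ = 3324
j=12: r + 11k = 3628.112882… → ⌈·⌉ = 3629
j=13: r + 12k = 3932.995235… → ⌈·⌉ = 3933
j=14: r + 13k = 4237.877588… → ⌈·⌉ = 4238
j=15: r + 14k = 4542.759941… → ⌈·⌉ = 4543
j=16: r + 15k = 4847.642294… → ⌈·⌉ = 4848
j=17: r + 16k = 5152.524647… → ⌈·⌉ = 5153

275, 580, 885, 1190, 1494, 1799, 2104, 2409, 2714, 3019, 3324, 3629, 3933, 4238, 4543, 4848, 5153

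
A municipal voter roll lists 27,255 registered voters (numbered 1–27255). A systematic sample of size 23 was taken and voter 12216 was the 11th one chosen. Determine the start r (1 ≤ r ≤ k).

366

k = 27255/23 = 1185
r = 12216 − (11−1)×1185 = 12216 − 11850 = 366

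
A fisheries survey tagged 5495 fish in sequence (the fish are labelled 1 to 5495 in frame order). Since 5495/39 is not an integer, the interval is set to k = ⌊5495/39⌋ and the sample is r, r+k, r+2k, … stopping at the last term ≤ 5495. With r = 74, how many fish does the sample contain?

39

k = ⌊5495/39⌋ = 140
Achieved size = ⌊(5495 − 74)/140⌋ + 1 = ⌊5421/140⌋ + 1 = 38 + 1 = 39
(last selection: 74 + 38×140 = 5394 ≤ 5495; next would be 5534 > 5495)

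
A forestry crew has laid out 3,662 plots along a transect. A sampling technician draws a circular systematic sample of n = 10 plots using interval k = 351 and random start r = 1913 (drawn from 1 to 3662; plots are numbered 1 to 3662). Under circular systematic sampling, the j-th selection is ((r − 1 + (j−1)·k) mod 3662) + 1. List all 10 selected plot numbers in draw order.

1913, 2264, 2615, 2966, 3317, 6, 357, 708, 1059, 1410

Selection 1: 1913
Selection 2: 1913 + 351 = 2264
Selection 3: 2264 + 351 = 2615
Selection 4: 2615 + 351 = 2966
Selection 5: 2966 + 351 = 3317
Selection 6: 3317 + 351 = 3668 → 3668 − 3662 = 6
Selection 7: 6 + 351 = 357
Selection 8: 357 + 351 = 708
Selection 9: 708 + 351 = 1059
Selection 10: 1059 + 351 = 1410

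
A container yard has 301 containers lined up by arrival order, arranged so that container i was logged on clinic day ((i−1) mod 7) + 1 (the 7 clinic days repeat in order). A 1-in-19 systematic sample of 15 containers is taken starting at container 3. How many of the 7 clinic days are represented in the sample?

Consecutive selections differ by k = 19, so their clinic day numbers differ by 19 mod 7 = 5.
gcd(19, 7) = 1, so the sample visits 7/1 = 7 distinct residues mod 7.
Start 3 is clinic day 3; the clinic days hit are 1, 2, 3, 4, 5, 6, 7.

7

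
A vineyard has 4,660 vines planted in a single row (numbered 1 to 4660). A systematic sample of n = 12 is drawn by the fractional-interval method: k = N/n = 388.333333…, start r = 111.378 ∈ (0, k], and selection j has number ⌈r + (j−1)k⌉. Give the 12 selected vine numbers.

112, 500, 889, 1277, 1665, 2054, 2442, 2830, 3219, 3607, 3995, 4384

j=1: r + 0k = 111.378 → ⌈·⌉ = 112
j=2: r + 1k = 499.711333… → ⌈·⌉ = 500
j=3: r + 2k = 888.044666… → ⌈·⌉ = 889
j=4: r + 3k = 1276.378 → ⌈·⌉ = 1277
j=5: r + 4k = 1664.711333… → ⌈·⌉ = 1665
j=6: r + 5k = 2053.044666… → ⌈·⌉ = 2054
j=7: r + 6k = 2441.378 → ⌈·⌉ = 2442
j=8: r + 7k = 2829.711333… → ⌈·⌉ = 2830
j=9: r + 8k = 3218.044666… → ⌈·⌉ = 3219
j=10: r + 9k = 3606.378 → ⌈·⌉ = 3607
j=11: r + 10k = 3994.711333… → ⌈·⌉ = 3995
j=12: r + 11k = 4383.044666… → ⌈·⌉ = 4384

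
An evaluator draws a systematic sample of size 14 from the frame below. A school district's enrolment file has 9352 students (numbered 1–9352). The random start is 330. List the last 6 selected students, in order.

5674, 6342, 7010, 7678, 8346, 9014

k = N/n = 9352/14 = 668
9th selection = 330 + 8×668 = 5674
10th: 5674 + 668 = 6342
11th: 6342 + 668 = 7010
12th: 7010 + 668 = 7678
13th: 7678 + 668 = 8346
14th: 8346 + 668 = 9014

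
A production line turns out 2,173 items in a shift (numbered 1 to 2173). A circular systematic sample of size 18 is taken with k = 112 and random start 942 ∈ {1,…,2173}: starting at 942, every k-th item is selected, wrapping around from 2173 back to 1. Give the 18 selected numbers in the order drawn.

Selection 1: 942
Selection 2: 942 + 112 = 1054
Selection 3: 1054 + 112 = 1166
Selection 4: 1166 + 112 = 1278
Selection 5: 1278 + 112 = 1390
Selection 6: 1390 + 112 = 1502
Selection 7: 1502 + 112 = 1614
Selection 8: 1614 + 112 = 1726
Selection 9: 1726 + 112 = 1838
Selection 10: 1838 + 112 = 1950
Selection 11: 1950 + 112 = 2062
Selection 12: 2062 + 112 = 2174 → 2174 − 2173 = 1
Selection 13: 1 + 112 = 113
Selection 14: 113 + 112 = 225
Selection 15: 225 + 112 = 337
Selection 16: 337 + 112 = 449
Selection 17: 449 + 112 = 561
Selection 18: 561 + 112 = 673

942, 1054, 1166, 1278, 1390, 1502, 1614, 1726, 1838, 1950, 2062, 1, 113, 225, 337, 449, 561, 673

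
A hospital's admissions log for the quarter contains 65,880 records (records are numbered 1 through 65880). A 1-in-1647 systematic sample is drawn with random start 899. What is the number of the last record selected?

65132

k = 1647
40th selection = r + (40−1)·k = 899 + 39×1647 = 899 + 64233 = 65132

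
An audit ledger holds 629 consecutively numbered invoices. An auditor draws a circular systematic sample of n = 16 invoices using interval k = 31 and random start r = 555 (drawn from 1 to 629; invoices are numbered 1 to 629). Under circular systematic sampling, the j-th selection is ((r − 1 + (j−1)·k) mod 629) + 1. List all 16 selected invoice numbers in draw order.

555, 586, 617, 19, 50, 81, 112, 143, 174, 205, 236, 267, 298, 329, 360, 391

Selection 1: 555
Selection 2: 555 + 31 = 586
Selection 3: 586 + 31 = 617
Selection 4: 617 + 31 = 648 → 648 − 629 = 19
Selection 5: 19 + 31 = 50
Selection 6: 50 + 31 = 81
Selection 7: 81 + 31 = 112
Selection 8: 112 + 31 = 143
Selection 9: 143 + 31 = 174
Selection 10: 174 + 31 = 205
Selection 11: 205 + 31 = 236
Selection 12: 236 + 31 = 267
Selection 13: 267 + 31 = 298
Selection 14: 298 + 31 = 329
Selection 15: 329 + 31 = 360
Selection 16: 360 + 31 = 391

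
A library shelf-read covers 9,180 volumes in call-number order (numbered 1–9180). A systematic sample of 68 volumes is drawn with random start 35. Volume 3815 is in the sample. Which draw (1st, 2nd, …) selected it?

k = 9180/68 = 135
position = (3815 − 35)/135 + 1 = 3780/135 + 1 = 28 + 1 = 29

29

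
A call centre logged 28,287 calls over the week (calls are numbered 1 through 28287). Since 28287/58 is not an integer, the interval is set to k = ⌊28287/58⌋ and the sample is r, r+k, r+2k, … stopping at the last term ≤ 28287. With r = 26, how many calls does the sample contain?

59

k = ⌊28287/58⌋ = 487
Achieved size = ⌊(28287 − 26)/487⌋ + 1 = ⌊28261/487⌋ + 1 = 58 + 1 = 59
(last selection: 26 + 58×487 = 28272 ≤ 28287; next would be 28759 > 28287)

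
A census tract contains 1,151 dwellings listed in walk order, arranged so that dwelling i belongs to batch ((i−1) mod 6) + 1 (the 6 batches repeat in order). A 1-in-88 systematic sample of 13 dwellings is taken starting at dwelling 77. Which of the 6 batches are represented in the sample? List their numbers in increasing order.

Consecutive selections differ by k = 88, so their batch numbers differ by 88 mod 6 = 4.
gcd(88, 6) = 2, so the sample visits 6/2 = 3 distinct residues mod 6.
Start 77 is batch 5; the batches hit are 1, 3, 5.

1, 3, 5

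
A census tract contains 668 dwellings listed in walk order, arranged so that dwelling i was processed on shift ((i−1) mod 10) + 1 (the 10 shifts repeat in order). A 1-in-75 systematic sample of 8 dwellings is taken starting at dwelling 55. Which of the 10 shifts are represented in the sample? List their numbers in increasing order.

Consecutive selections differ by k = 75, so their shift numbers differ by 75 mod 10 = 5.
gcd(75, 10) = 5, so the sample visits 10/5 = 2 distinct residues mod 10.
Start 55 is shift 5; the shifts hit are 5, 10.

5, 10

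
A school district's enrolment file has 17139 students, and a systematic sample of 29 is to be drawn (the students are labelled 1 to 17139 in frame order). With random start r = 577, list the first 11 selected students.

k = N/n = 17139/29 = 591
student 1: 577
student 2: 577 + 591 = 1168
student 3: 1168 + 591 = 1759
student 4: 1759 + 591 = 2350
student 5: 2350 + 591 = 2941
student 6: 2941 + 591 = 3532
student 7: 3532 + 591 = 4123
student 8: 4123 + 591 = 4714
student 9: 4714 + 591 = 5305
student 10: 5305 + 591 = 5896
student 11: 5896 + 591 = 6487

577, 1168, 1759, 2350, 2941, 3532, 4123, 4714, 5305, 5896, 6487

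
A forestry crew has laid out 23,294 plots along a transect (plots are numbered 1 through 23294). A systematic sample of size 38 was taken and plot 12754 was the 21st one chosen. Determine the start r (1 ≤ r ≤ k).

k = 23294/38 = 613
r = 12754 − (21−1)×613 = 12754 − 12260 = 494

494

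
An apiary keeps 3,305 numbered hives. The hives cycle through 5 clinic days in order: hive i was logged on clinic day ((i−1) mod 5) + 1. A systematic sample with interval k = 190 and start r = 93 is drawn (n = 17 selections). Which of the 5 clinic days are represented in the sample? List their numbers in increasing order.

3

Consecutive selections differ by k = 190, so their clinic day numbers differ by 190 mod 5 = 0.
gcd(190, 5) = 5, so the sample visits 5/5 = 1 distinct residues mod 5.
Start 93 is clinic day 3; the clinic days hit are 3.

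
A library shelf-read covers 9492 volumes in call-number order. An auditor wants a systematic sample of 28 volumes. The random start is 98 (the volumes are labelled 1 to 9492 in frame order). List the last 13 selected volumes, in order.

k = N/n = 9492/28 = 339
16th selection = 98 + 15×339 = 5183
17th: 5183 + 339 = 5522
18th: 5522 + 339 = 5861
19th: 5861 + 339 = 6200
20th: 6200 + 339 = 6539
21st: 6539 + 339 = 6878
22nd: 6878 + 339 = 7217
23rd: 7217 + 339 = 7556
24th: 7556 + 339 = 7895
25th: 7895 + 339 = 8234
26th: 8234 + 339 = 8573
27th: 8573 + 339 = 8912
28th: 8912 + 339 = 9251

5183, 5522, 5861, 6200, 6539, 6878, 7217, 7556, 7895, 8234, 8573, 8912, 9251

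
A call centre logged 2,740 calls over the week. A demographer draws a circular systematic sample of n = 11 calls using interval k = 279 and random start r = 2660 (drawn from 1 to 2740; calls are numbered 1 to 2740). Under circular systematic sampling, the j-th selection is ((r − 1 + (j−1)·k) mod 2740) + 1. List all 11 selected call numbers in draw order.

2660, 199, 478, 757, 1036, 1315, 1594, 1873, 2152, 2431, 2710

Selection 1: 2660
Selection 2: 2660 + 279 = 2939 → 2939 − 2740 = 199
Selection 3: 199 + 279 = 478
Selection 4: 478 + 279 = 757
Selection 5: 757 + 279 = 1036
Selection 6: 1036 + 279 = 1315
Selection 7: 1315 + 279 = 1594
Selection 8: 1594 + 279 = 1873
Selection 9: 1873 + 279 = 2152
Selection 10: 2152 + 279 = 2431
Selection 11: 2431 + 279 = 2710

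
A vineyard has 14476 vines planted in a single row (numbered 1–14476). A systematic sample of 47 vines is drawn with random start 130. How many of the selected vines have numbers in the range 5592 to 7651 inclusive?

k = 14476/47 = 308
First selection ≥ 5592: 130 + ⌈(5592−130)/308⌉·308 = 130 + 18×308 = 5674
Last selection ≤ 7651: 130 + ⌊(7651−130)/308⌋·308 = 130 + 24×308 = 7522
Count = 24 − 18 + 1 = 7

7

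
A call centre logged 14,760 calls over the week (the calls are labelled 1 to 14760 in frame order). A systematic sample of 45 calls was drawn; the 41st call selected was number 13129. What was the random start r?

9

k = 14760/45 = 328
r = 13129 − (41−1)×328 = 13129 − 13120 = 9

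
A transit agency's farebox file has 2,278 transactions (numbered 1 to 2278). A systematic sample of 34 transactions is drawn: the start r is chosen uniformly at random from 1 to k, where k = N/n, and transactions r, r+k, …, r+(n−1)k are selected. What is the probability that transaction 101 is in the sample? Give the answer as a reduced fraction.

1/67

k = 2278/34 = 67.
Transaction 101 is selected iff r ≡ 101 (mod 67); exactly one such r in {1,…,67}.
Inclusion probability = 1/67.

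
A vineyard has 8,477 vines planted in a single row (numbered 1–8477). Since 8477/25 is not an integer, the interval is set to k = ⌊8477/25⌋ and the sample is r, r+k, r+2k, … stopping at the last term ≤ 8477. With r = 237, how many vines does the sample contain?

25

k = ⌊8477/25⌋ = 339
Achieved size = ⌊(8477 − 237)/339⌋ + 1 = ⌊8240/339⌋ + 1 = 24 + 1 = 25
(last selection: 237 + 24×339 = 8373 ≤ 8477; next would be 8712 > 8477)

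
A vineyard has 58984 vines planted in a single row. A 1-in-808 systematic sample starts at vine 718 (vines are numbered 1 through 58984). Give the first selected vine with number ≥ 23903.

24150

k = 808
Steps past start: ⌈(23903 − 718)/808⌉ = ⌈23185/808⌉ = 29
Selected vine: 718 + 29×808 = 24150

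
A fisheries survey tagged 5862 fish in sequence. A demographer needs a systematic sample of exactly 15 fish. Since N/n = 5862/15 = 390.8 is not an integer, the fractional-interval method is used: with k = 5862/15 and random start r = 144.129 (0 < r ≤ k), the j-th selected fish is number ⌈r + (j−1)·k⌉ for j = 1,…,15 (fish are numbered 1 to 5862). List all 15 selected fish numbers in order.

j=1: r + 0k = 144.129 → ⌈·⌉ = 145
j=2: r + 1k = 534.929 → ⌈·⌉ = 535
j=3: r + 2k = 925.729 → ⌈·⌉ = 926
j=4: r + 3k = 1316.529 → ⌈·⌉ = 1317
j=5: r + 4k = 1707.329 → ⌈·⌉ = 1708
j=6: r + 5k = 2098.129 → ⌈·⌉ = 2099
j=7: r + 6k = 2488.929 → ⌈·⌉ = 2489
j=8: r + 7k = 2879.729 → ⌈·⌉ = 2880
j=9: r + 8k = 3270.529 → ⌈·⌉ = 3271
j=10: r + 9k = 3661.329 → ⌈·⌉ = 3662
j=11: r + 10k = 4052.129 → ⌈·⌉ = 4053
j=12: r + 11k = 4442.929 → ⌈·⌉ = 4443
j=13: r + 12k = 4833.729 → ⌈·⌉ = 4834
j=14: r + 13k = 5224.529 → ⌈·⌉ = 5225
j=15: r + 14k = 5615.329 → ⌈·⌉ = 5616

145, 535, 926, 1317, 1708, 2099, 2489, 2880, 3271, 3662, 4053, 4443, 4834, 5225, 5616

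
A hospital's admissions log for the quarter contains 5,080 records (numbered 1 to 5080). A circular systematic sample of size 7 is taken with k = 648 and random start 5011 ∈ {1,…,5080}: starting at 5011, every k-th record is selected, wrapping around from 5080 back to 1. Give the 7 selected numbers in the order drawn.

5011, 579, 1227, 1875, 2523, 3171, 3819

Selection 1: 5011
Selection 2: 5011 + 648 = 5659 → 5659 − 5080 = 579
Selection 3: 579 + 648 = 1227
Selection 4: 1227 + 648 = 1875
Selection 5: 1875 + 648 = 2523
Selection 6: 2523 + 648 = 3171
Selection 7: 3171 + 648 = 3819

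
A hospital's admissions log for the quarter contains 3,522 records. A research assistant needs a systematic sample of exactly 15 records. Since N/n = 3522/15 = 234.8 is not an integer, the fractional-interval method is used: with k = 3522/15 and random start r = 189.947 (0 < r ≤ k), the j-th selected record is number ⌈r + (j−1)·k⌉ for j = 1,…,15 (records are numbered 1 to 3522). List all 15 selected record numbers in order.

190, 425, 660, 895, 1130, 1364, 1599, 1834, 2069, 2304, 2538, 2773, 3008, 3243, 3478

j=1: r + 0k = 189.947 → ⌈·⌉ = 190
j=2: r + 1k = 424.747 → ⌈·⌉ = 425
j=3: r + 2k = 659.547 → ⌈·⌉ = 660
j=4: r + 3k = 894.347 → ⌈·⌉ = 895
j=5: r + 4k = 1129.147 → ⌈·⌉ = 1130
j=6: r + 5k = 1363.947 → ⌈·⌉ = 1364
j=7: r + 6k = 1598.747 → ⌈·⌉ = 1599
j=8: r + 7k = 1833.547 → ⌈·⌉ = 1834
j=9: r + 8k = 2068.347 → ⌈·⌉ = 2069
j=10: r + 9k = 2303.147 → ⌈·⌉ = 2304
j=11: r + 10k = 2537.947 → ⌈·⌉ = 2538
j=12: r + 11k = 2772.747 → ⌈·⌉ = 2773
j=13: r + 12k = 3007.547 → ⌈·⌉ = 3008
j=14: r + 13k = 3242.347 → ⌈·⌉ = 3243
j=15: r + 14k = 3477.147 → ⌈·⌉ = 3478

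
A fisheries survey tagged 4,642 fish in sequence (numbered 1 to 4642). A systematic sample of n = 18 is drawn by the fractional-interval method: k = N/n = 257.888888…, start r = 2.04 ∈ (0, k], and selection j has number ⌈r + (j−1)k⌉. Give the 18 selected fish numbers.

3, 260, 518, 776, 1034, 1292, 1550, 1808, 2066, 2324, 2581, 2839, 3097, 3355, 3613, 3871, 4129, 4387

j=1: r + 0k = 2.04 → ⌈·⌉ = 3
j=2: r + 1k = 259.928888… → ⌈·⌉ = 260
j=3: r + 2k = 517.817777… → ⌈·⌉ = 518
j=4: r + 3k = 775.706666… → ⌈·⌉ = 776
j=5: r + 4k = 1033.595555… → ⌈·⌉ = 1034
j=6: r + 5k = 1291.484444… → ⌈·⌉ = 1292
j=7: r + 6k = 1549.373333… → ⌈·⌉ = 1550
j=8: r + 7k = 1807.262222… → ⌈·⌉ = 1808
j=9: r + 8k = 2065.151111… → ⌈·⌉ = 2066
j=10: r + 9k = 2323.04 → ⌈·⌉ = 2324
j=11: r + 10k = 2580.928888… → ⌈·⌉ = 2581
j=12: r + 11k = 2838.817777… → ⌈·⌉ = 2839
j=13: r + 12k = 3096.706666… → ⌈·⌉ = 3097
j=14: r + 13k = 3354.595555… → ⌈·⌉ = 3355
j=15: r + 14k = 3612.484444… → ⌈·⌉ = 3613
j=16: r + 15k = 3870.373333… → ⌈·⌉ = 3871
j=17: r + 16k = 4128.262222… → ⌈·⌉ = 4129
j=18: r + 17k = 4386.151111… → ⌈·⌉ = 4387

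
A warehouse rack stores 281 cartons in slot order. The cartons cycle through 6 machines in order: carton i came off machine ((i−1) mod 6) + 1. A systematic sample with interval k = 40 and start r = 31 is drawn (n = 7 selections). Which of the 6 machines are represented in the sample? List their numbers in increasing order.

Consecutive selections differ by k = 40, so their machine numbers differ by 40 mod 6 = 4.
gcd(40, 6) = 2, so the sample visits 6/2 = 3 distinct residues mod 6.
Start 31 is machine 1; the machines hit are 1, 3, 5.

1, 3, 5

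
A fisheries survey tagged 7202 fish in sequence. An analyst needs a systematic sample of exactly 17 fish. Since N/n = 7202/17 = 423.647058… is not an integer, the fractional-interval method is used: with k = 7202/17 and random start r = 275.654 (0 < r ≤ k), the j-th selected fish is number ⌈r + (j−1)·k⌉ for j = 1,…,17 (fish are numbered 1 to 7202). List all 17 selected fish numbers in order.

j=1: r + 0k = 275.654 → ⌈·⌉ = 276
j=2: r + 1k = 699.301058… → ⌈·⌉ = 700
j=3: r + 2k = 1122.948117… → ⌈·⌉ = 1123
j=4: r + 3k = 1546.595176… → ⌈·⌉ = 1547
j=5: r + 4k = 1970.242235… → ⌈·⌉ = 1971
j=6: r + 5k = 2393.889294… → ⌈·⌉ = 2394
j=7: r + 6k = 2817.536352… → ⌈·⌉ = 2818
j=8: r + 7k = 3241.183411… → ⌈·⌉ = 3242
j=9: r + 8k = 3664.830470… → ⌈·⌉ = 3665
j=10: r + 9k = 4088.477529… → ⌈·⌉ = 4089
j=11: r + 10k = 4512.124588… → ⌈·⌉ = 4513
j=12: r + 11k = 4935.771647… → ⌈·⌉ = 4936
j=13: r + 12k = 5359.418705… → ⌈·⌉ = 5360
j=14: r + 13k = 5783.065764… → ⌈·⌉ = 5784
j=15: r + 14k = 6206.712823… → ⌈·⌉ = 6207
j=16: r + 15k = 6630.359882… → ⌈·⌉ = 6631
j=17: r + 16k = 7054.006941… → ⌈·⌉ = 7055

276, 700, 1123, 1547, 1971, 2394, 2818, 3242, 3665, 4089, 4513, 4936, 5360, 5784, 6207, 6631, 7055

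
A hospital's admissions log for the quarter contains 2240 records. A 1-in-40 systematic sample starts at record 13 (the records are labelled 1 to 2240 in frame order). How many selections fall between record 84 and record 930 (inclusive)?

21

k = 40
First selection ≥ 84: 13 + ⌈(84−13)/40⌉·40 = 13 + 2×40 = 93
Last selection ≤ 930: 13 + ⌊(930−13)/40⌋·40 = 13 + 22×40 = 893
Count = 22 − 2 + 1 = 21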